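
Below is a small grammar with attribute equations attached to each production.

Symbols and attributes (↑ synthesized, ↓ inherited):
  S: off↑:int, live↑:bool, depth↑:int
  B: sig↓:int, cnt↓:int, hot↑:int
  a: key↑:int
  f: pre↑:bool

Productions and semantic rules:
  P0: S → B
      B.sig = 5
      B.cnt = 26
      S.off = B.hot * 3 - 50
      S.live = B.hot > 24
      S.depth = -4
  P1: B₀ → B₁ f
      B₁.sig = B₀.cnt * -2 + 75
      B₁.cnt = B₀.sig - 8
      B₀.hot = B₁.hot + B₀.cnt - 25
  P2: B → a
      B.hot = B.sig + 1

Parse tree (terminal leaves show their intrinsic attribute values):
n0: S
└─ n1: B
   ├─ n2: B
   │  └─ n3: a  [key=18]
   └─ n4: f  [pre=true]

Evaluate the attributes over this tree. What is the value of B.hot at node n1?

25

1. n1.sig = 5  [5]
2. n1.cnt = 26  [26]
3. n2.sig = 23  [B₀.cnt * -2 + 75]
4. n2.cnt = -3  [B₀.sig - 8]
5. n3.key = 18  [terminal]
6. n2.hot = 24  [B.sig + 1]
7. n4.pre = true  [terminal]
8. n1.hot = 25  [B₁.hot + B₀.cnt - 25]
9. n0.off = 25  [B.hot * 3 - 50]
10. n0.live = true  [B.hot > 24]
11. n0.depth = -4  [-4]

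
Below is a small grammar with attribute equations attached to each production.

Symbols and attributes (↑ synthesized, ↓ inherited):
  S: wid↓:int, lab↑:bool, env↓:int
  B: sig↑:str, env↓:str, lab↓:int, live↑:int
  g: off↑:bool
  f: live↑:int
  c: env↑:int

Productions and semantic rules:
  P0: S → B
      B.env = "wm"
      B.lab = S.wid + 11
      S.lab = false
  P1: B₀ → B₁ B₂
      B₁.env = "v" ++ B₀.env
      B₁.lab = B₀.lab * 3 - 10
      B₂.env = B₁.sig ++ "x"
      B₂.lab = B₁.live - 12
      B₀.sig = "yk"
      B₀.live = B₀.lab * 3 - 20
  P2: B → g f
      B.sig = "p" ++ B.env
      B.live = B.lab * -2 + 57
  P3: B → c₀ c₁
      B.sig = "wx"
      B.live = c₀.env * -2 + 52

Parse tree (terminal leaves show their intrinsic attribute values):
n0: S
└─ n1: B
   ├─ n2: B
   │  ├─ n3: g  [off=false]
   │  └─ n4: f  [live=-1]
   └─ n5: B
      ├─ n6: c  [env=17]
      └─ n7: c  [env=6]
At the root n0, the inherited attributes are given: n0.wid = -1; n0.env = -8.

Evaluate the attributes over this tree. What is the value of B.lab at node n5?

5

1. n0.wid = -1  [given at root]
2. n0.env = -8  [given at root]
3. n1.env = "wm"  ["wm"]
4. n1.lab = 10  [S.wid + 11]
5. n2.env = "vwm"  ["v" ++ B₀.env]
6. n2.lab = 20  [B₀.lab * 3 - 10]
7. n3.off = false  [terminal]
8. n4.live = -1  [terminal]
9. n2.sig = "pvwm"  ["p" ++ B.env]
10. n2.live = 17  [B.lab * -2 + 57]
11. n5.env = "pvwmx"  [B₁.sig ++ "x"]
12. n5.lab = 5  [B₁.live - 12]
13. n6.env = 17  [terminal]
14. n7.env = 6  [terminal]
15. n5.sig = "wx"  ["wx"]
16. n5.live = 18  [c₀.env * -2 + 52]
17. n1.sig = "yk"  ["yk"]
18. n1.live = 10  [B₀.lab * 3 - 20]
19. n0.lab = false  [false]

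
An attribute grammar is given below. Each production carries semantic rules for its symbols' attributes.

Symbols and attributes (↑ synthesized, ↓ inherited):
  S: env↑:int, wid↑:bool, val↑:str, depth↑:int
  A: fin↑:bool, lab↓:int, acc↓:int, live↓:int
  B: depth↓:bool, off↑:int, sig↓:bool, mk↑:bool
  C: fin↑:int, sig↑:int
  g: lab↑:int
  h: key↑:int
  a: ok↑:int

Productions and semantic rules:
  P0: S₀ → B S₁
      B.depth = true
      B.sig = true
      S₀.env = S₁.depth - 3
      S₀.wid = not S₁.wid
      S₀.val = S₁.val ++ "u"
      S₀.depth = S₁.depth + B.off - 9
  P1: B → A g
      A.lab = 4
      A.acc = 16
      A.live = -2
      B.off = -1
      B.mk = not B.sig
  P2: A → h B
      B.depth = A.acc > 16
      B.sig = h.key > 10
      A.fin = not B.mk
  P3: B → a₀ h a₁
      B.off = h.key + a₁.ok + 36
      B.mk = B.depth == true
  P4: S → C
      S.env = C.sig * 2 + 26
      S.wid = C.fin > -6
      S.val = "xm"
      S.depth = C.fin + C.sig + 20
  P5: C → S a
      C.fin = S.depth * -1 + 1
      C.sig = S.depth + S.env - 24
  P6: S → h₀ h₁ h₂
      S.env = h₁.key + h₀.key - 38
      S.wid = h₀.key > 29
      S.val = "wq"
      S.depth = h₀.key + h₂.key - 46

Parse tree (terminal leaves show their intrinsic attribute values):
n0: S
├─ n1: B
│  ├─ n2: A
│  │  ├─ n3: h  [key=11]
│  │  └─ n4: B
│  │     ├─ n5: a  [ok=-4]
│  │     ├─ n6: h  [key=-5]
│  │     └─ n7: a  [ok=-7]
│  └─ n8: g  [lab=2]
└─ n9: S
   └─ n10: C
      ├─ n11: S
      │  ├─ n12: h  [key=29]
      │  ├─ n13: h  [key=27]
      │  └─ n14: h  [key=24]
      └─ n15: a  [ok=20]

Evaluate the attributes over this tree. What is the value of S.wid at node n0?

1. n1.depth = true  [true]
2. n1.sig = true  [true]
3. n2.lab = 4  [4]
4. n2.acc = 16  [16]
5. n2.live = -2  [-2]
6. n3.key = 11  [terminal]
7. n4.depth = false  [A.acc > 16]
8. n4.sig = true  [h.key > 10]
9. n5.ok = -4  [terminal]
10. n6.key = -5  [terminal]
11. n7.ok = -7  [terminal]
12. n4.off = 24  [h.key + a₁.ok + 36]
13. n4.mk = false  [B.depth == true]
14. n2.fin = true  [not B.mk]
15. n8.lab = 2  [terminal]
16. n1.off = -1  [-1]
17. n1.mk = false  [not B.sig]
18. n12.key = 29  [terminal]
19. n13.key = 27  [terminal]
20. n14.key = 24  [terminal]
21. n11.env = 18  [h₁.key + h₀.key - 38]
22. n11.wid = false  [h₀.key > 29]
23. n11.val = "wq"  ["wq"]
24. n11.depth = 7  [h₀.key + h₂.key - 46]
25. n15.ok = 20  [terminal]
26. n10.fin = -6  [S.depth * -1 + 1]
27. n10.sig = 1  [S.depth + S.env - 24]
28. n9.env = 28  [C.sig * 2 + 26]
29. n9.wid = false  [C.fin > -6]
30. n9.val = "xm"  ["xm"]
31. n9.depth = 15  [C.fin + C.sig + 20]
32. n0.env = 12  [S₁.depth - 3]
33. n0.wid = true  [not S₁.wid]
34. n0.val = "xmu"  [S₁.val ++ "u"]
35. n0.depth = 5  [S₁.depth + B.off - 9]

true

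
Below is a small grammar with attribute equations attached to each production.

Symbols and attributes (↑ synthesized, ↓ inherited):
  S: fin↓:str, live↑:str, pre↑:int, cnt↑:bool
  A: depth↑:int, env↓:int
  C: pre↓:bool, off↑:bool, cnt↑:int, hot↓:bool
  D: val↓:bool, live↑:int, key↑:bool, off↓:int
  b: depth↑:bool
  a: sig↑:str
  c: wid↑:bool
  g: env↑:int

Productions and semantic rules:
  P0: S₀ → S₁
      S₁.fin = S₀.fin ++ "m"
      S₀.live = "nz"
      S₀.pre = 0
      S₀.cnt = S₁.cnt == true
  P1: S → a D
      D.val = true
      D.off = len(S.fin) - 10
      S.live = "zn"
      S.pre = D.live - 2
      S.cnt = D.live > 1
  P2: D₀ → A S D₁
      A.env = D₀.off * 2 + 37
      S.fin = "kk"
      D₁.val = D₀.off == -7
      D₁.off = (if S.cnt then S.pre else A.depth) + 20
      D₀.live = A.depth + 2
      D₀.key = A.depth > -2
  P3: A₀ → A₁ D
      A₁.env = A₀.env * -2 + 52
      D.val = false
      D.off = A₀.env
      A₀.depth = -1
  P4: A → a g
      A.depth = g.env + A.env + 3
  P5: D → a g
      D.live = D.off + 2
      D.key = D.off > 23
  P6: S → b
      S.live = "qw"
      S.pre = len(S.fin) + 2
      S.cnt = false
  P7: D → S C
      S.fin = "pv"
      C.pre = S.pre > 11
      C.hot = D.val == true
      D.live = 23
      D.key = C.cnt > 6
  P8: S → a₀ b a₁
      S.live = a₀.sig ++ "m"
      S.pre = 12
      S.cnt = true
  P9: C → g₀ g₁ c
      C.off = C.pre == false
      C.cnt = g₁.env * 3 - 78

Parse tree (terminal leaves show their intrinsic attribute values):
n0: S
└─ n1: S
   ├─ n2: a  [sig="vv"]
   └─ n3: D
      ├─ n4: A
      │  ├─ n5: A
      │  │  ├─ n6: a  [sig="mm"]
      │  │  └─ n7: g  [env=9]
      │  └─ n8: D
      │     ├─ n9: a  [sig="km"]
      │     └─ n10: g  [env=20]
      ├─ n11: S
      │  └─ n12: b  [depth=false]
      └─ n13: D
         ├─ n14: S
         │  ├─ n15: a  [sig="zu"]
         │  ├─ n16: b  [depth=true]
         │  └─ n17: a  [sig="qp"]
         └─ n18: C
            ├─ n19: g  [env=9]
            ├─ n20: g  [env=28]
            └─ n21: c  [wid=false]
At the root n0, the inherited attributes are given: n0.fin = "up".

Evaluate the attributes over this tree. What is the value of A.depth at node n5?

1. n0.fin = "up"  [given at root]
2. n1.fin = "upm"  [S₀.fin ++ "m"]
3. n2.sig = "vv"  [terminal]
4. n3.val = true  [true]
5. n3.off = -7  [len(S.fin) - 10]
6. n4.env = 23  [D₀.off * 2 + 37]
7. n5.env = 6  [A₀.env * -2 + 52]
8. n6.sig = "mm"  [terminal]
9. n7.env = 9  [terminal]
10. n5.depth = 18  [g.env + A.env + 3]
11. n8.val = false  [false]
12. n8.off = 23  [A₀.env]
13. n9.sig = "km"  [terminal]
14. n10.env = 20  [terminal]
15. n8.live = 25  [D.off + 2]
16. n8.key = false  [D.off > 23]
17. n4.depth = -1  [-1]
18. n11.fin = "kk"  ["kk"]
19. n12.depth = false  [terminal]
20. n11.live = "qw"  ["qw"]
21. n11.pre = 4  [len(S.fin) + 2]
22. n11.cnt = false  [false]
23. n13.val = true  [D₀.off == -7]
24. n13.off = 19  [(if S.cnt then S.pre else A.depth) + 20]
25. n14.fin = "pv"  ["pv"]
26. n15.sig = "zu"  [terminal]
27. n16.depth = true  [terminal]
28. n17.sig = "qp"  [terminal]
29. n14.live = "zum"  [a₀.sig ++ "m"]
30. n14.pre = 12  [12]
31. n14.cnt = true  [true]
32. n18.pre = true  [S.pre > 11]
33. n18.hot = true  [D.val == true]
34. n19.env = 9  [terminal]
35. n20.env = 28  [terminal]
36. n21.wid = false  [terminal]
37. n18.off = false  [C.pre == false]
38. n18.cnt = 6  [g₁.env * 3 - 78]
39. n13.live = 23  [23]
40. n13.key = false  [C.cnt > 6]
41. n3.live = 1  [A.depth + 2]
42. n3.key = true  [A.depth > -2]
43. n1.live = "zn"  ["zn"]
44. n1.pre = -1  [D.live - 2]
45. n1.cnt = false  [D.live > 1]
46. n0.live = "nz"  ["nz"]
47. n0.pre = 0  [0]
48. n0.cnt = false  [S₁.cnt == true]

18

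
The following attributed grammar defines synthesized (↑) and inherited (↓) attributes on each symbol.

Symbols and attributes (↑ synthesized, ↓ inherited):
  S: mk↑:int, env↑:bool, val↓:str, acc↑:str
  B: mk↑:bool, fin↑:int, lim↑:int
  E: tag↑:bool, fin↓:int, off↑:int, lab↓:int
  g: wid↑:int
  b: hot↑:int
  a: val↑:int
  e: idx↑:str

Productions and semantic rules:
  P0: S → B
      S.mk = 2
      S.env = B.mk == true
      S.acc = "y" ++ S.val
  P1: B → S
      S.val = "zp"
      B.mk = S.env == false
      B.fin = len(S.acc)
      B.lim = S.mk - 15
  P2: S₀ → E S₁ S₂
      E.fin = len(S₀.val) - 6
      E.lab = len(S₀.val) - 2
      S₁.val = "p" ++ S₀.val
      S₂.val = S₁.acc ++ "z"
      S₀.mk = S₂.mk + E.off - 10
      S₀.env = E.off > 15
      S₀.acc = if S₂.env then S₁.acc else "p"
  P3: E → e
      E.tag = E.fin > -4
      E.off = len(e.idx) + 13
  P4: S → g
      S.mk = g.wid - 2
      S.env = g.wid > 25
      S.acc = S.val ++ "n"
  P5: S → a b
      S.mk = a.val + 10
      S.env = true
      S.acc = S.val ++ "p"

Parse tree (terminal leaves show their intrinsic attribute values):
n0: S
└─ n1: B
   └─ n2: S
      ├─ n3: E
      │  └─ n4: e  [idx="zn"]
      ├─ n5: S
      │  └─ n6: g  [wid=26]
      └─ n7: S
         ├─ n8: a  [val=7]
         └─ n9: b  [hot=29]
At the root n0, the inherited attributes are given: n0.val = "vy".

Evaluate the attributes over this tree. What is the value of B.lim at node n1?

1. n0.val = "vy"  [given at root]
2. n2.val = "zp"  ["zp"]
3. n3.fin = -4  [len(S₀.val) - 6]
4. n3.lab = 0  [len(S₀.val) - 2]
5. n4.idx = "zn"  [terminal]
6. n3.tag = false  [E.fin > -4]
7. n3.off = 15  [len(e.idx) + 13]
8. n5.val = "pzp"  ["p" ++ S₀.val]
9. n6.wid = 26  [terminal]
10. n5.mk = 24  [g.wid - 2]
11. n5.env = true  [g.wid > 25]
12. n5.acc = "pzpn"  [S.val ++ "n"]
13. n7.val = "pzpnz"  [S₁.acc ++ "z"]
14. n8.val = 7  [terminal]
15. n9.hot = 29  [terminal]
16. n7.mk = 17  [a.val + 10]
17. n7.env = true  [true]
18. n7.acc = "pzpnzp"  [S.val ++ "p"]
19. n2.mk = 22  [S₂.mk + E.off - 10]
20. n2.env = false  [E.off > 15]
21. n2.acc = "pzpn"  [if S₂.env then S₁.acc else "p"]
22. n1.mk = true  [S.env == false]
23. n1.fin = 4  [len(S.acc)]
24. n1.lim = 7  [S.mk - 15]
25. n0.mk = 2  [2]
26. n0.env = true  [B.mk == true]
27. n0.acc = "yvy"  ["y" ++ S.val]

7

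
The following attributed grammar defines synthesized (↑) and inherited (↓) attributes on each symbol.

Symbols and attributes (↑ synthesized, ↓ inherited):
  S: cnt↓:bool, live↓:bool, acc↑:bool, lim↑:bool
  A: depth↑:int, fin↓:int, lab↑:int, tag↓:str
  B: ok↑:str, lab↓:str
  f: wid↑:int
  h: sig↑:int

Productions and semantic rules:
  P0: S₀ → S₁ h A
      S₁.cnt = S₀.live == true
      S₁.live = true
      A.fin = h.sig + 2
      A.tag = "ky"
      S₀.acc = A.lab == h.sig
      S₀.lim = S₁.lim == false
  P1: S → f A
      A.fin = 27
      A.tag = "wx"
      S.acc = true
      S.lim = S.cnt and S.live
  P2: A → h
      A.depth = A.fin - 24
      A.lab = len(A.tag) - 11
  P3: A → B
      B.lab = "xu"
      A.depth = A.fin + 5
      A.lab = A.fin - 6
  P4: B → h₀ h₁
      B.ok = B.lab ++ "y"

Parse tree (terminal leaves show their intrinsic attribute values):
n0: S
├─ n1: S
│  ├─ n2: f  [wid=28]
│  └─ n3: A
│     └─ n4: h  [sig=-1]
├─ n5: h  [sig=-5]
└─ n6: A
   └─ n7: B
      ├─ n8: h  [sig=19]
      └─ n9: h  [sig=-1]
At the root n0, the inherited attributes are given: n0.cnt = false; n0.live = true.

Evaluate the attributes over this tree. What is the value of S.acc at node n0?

1. n0.cnt = false  [given at root]
2. n0.live = true  [given at root]
3. n1.cnt = true  [S₀.live == true]
4. n1.live = true  [true]
5. n2.wid = 28  [terminal]
6. n3.fin = 27  [27]
7. n3.tag = "wx"  ["wx"]
8. n4.sig = -1  [terminal]
9. n3.depth = 3  [A.fin - 24]
10. n3.lab = -9  [len(A.tag) - 11]
11. n1.acc = true  [true]
12. n1.lim = true  [S.cnt and S.live]
13. n5.sig = -5  [terminal]
14. n6.fin = -3  [h.sig + 2]
15. n6.tag = "ky"  ["ky"]
16. n7.lab = "xu"  ["xu"]
17. n8.sig = 19  [terminal]
18. n9.sig = -1  [terminal]
19. n7.ok = "xuy"  [B.lab ++ "y"]
20. n6.depth = 2  [A.fin + 5]
21. n6.lab = -9  [A.fin - 6]
22. n0.acc = false  [A.lab == h.sig]
23. n0.lim = false  [S₁.lim == false]

false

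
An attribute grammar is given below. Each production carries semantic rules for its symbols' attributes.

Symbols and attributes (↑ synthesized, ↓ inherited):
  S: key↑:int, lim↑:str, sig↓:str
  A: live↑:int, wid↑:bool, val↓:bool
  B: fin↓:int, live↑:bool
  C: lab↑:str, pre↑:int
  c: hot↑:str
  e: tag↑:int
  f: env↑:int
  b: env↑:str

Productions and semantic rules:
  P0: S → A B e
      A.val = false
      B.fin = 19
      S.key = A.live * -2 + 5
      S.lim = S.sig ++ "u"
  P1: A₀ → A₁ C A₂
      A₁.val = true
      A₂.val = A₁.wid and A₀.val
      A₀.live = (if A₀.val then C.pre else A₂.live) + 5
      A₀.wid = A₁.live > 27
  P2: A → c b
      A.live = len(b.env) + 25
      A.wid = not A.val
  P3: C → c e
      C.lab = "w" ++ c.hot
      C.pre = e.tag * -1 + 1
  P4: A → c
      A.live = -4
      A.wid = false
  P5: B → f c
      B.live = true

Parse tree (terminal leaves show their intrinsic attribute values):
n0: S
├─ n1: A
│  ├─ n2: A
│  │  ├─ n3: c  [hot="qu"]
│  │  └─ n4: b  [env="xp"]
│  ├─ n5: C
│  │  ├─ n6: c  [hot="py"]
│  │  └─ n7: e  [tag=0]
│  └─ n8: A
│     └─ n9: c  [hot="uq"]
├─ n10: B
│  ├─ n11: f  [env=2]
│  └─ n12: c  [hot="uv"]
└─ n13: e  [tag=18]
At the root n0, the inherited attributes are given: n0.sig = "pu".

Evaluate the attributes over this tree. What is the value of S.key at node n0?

3

1. n0.sig = "pu"  [given at root]
2. n1.val = false  [false]
3. n2.val = true  [true]
4. n3.hot = "qu"  [terminal]
5. n4.env = "xp"  [terminal]
6. n2.live = 27  [len(b.env) + 25]
7. n2.wid = false  [not A.val]
8. n6.hot = "py"  [terminal]
9. n7.tag = 0  [terminal]
10. n5.lab = "wpy"  ["w" ++ c.hot]
11. n5.pre = 1  [e.tag * -1 + 1]
12. n8.val = false  [A₁.wid and A₀.val]
13. n9.hot = "uq"  [terminal]
14. n8.live = -4  [-4]
15. n8.wid = false  [false]
16. n1.live = 1  [(if A₀.val then C.pre else A₂.live) + 5]
17. n1.wid = false  [A₁.live > 27]
18. n10.fin = 19  [19]
19. n11.env = 2  [terminal]
20. n12.hot = "uv"  [terminal]
21. n10.live = true  [true]
22. n13.tag = 18  [terminal]
23. n0.key = 3  [A.live * -2 + 5]
24. n0.lim = "puu"  [S.sig ++ "u"]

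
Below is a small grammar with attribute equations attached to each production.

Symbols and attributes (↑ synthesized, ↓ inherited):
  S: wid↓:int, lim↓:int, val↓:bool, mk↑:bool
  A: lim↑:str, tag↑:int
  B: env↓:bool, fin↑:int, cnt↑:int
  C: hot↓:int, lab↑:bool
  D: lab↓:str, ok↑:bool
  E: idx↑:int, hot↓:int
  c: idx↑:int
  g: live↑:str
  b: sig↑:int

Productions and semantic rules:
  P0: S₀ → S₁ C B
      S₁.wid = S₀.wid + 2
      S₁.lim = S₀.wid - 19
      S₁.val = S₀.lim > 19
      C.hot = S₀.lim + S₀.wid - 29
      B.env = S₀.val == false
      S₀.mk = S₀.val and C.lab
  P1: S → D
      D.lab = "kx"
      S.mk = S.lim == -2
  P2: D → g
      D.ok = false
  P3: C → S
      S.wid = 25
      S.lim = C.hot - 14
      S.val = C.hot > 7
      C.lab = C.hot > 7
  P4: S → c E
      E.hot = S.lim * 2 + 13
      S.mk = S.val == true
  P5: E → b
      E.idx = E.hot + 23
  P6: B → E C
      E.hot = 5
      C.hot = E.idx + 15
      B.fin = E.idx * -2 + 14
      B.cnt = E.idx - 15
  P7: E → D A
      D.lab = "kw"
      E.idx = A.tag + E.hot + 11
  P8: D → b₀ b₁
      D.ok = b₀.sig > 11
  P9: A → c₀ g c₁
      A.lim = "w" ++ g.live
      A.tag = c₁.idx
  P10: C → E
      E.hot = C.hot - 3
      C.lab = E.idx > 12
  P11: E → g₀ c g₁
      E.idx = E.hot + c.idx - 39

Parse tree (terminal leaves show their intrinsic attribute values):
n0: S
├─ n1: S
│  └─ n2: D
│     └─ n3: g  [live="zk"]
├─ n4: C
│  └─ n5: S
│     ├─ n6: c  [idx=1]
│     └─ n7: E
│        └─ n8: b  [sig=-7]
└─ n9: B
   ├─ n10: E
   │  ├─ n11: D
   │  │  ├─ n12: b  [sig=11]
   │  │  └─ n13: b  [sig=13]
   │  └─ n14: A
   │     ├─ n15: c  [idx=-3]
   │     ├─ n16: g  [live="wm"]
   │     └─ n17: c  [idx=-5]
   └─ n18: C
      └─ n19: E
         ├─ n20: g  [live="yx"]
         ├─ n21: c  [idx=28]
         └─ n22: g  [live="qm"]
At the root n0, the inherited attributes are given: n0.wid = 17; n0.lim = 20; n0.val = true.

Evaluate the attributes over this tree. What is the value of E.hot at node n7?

1. n0.wid = 17  [given at root]
2. n0.lim = 20  [given at root]
3. n0.val = true  [given at root]
4. n1.wid = 19  [S₀.wid + 2]
5. n1.lim = -2  [S₀.wid - 19]
6. n1.val = true  [S₀.lim > 19]
7. n2.lab = "kx"  ["kx"]
8. n3.live = "zk"  [terminal]
9. n2.ok = false  [false]
10. n1.mk = true  [S.lim == -2]
11. n4.hot = 8  [S₀.lim + S₀.wid - 29]
12. n5.wid = 25  [25]
13. n5.lim = -6  [C.hot - 14]
14. n5.val = true  [C.hot > 7]
15. n6.idx = 1  [terminal]
16. n7.hot = 1  [S.lim * 2 + 13]
17. n8.sig = -7  [terminal]
18. n7.idx = 24  [E.hot + 23]
19. n5.mk = true  [S.val == true]
20. n4.lab = true  [C.hot > 7]
21. n9.env = false  [S₀.val == false]
22. n10.hot = 5  [5]
23. n11.lab = "kw"  ["kw"]
24. n12.sig = 11  [terminal]
25. n13.sig = 13  [terminal]
26. n11.ok = false  [b₀.sig > 11]
27. n15.idx = -3  [terminal]
28. n16.live = "wm"  [terminal]
29. n17.idx = -5  [terminal]
30. n14.lim = "wwm"  ["w" ++ g.live]
31. n14.tag = -5  [c₁.idx]
32. n10.idx = 11  [A.tag + E.hot + 11]
33. n18.hot = 26  [E.idx + 15]
34. n19.hot = 23  [C.hot - 3]
35. n20.live = "yx"  [terminal]
36. n21.idx = 28  [terminal]
37. n22.live = "qm"  [terminal]
38. n19.idx = 12  [E.hot + c.idx - 39]
39. n18.lab = false  [E.idx > 12]
40. n9.fin = -8  [E.idx * -2 + 14]
41. n9.cnt = -4  [E.idx - 15]
42. n0.mk = true  [S₀.val and C.lab]

1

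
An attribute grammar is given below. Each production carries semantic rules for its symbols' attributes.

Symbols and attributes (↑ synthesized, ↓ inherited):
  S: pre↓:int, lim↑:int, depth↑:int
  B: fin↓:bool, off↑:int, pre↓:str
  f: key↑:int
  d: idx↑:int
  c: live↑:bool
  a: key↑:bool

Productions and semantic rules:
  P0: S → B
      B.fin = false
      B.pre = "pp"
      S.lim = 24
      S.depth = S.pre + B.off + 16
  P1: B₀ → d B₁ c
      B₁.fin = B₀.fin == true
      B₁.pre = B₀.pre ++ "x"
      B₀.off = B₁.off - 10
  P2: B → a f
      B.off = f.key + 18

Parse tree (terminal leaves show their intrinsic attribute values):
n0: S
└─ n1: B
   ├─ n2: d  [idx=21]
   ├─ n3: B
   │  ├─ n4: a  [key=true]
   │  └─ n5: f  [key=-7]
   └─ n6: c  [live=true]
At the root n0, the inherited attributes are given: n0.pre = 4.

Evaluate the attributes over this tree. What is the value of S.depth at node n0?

21

1. n0.pre = 4  [given at root]
2. n1.fin = false  [false]
3. n1.pre = "pp"  ["pp"]
4. n2.idx = 21  [terminal]
5. n3.fin = false  [B₀.fin == true]
6. n3.pre = "ppx"  [B₀.pre ++ "x"]
7. n4.key = true  [terminal]
8. n5.key = -7  [terminal]
9. n3.off = 11  [f.key + 18]
10. n6.live = true  [terminal]
11. n1.off = 1  [B₁.off - 10]
12. n0.lim = 24  [24]
13. n0.depth = 21  [S.pre + B.off + 16]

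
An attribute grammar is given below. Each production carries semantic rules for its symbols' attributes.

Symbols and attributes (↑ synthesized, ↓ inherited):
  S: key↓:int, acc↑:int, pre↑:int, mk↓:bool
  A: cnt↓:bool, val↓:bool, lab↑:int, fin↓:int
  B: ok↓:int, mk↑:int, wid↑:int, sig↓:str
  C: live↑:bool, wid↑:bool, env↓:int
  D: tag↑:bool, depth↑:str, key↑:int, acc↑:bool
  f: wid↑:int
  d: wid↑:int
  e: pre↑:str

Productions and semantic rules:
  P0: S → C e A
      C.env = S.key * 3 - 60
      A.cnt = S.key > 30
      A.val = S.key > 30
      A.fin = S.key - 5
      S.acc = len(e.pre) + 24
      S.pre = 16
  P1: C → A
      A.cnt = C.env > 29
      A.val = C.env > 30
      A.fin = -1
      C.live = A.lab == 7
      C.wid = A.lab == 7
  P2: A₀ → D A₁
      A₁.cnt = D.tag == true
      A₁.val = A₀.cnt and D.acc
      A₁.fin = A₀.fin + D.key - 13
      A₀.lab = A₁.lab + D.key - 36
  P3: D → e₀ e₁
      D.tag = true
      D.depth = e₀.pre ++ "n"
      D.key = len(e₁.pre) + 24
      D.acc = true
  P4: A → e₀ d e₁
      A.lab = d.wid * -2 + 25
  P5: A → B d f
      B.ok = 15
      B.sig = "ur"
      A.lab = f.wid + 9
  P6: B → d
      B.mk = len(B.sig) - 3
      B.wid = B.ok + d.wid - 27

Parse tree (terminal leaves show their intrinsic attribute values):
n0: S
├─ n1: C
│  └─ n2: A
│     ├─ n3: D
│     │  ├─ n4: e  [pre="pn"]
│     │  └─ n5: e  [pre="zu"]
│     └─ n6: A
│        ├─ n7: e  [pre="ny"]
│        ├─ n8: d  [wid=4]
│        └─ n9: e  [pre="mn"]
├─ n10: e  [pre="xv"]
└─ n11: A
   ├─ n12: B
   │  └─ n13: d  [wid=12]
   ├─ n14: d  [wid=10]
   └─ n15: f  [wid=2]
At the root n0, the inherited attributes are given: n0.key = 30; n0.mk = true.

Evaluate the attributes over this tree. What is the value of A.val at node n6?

true

1. n0.key = 30  [given at root]
2. n0.mk = true  [given at root]
3. n1.env = 30  [S.key * 3 - 60]
4. n2.cnt = true  [C.env > 29]
5. n2.val = false  [C.env > 30]
6. n2.fin = -1  [-1]
7. n4.pre = "pn"  [terminal]
8. n5.pre = "zu"  [terminal]
9. n3.tag = true  [true]
10. n3.depth = "pnn"  [e₀.pre ++ "n"]
11. n3.key = 26  [len(e₁.pre) + 24]
12. n3.acc = true  [true]
13. n6.cnt = true  [D.tag == true]
14. n6.val = true  [A₀.cnt and D.acc]
15. n6.fin = 12  [A₀.fin + D.key - 13]
16. n7.pre = "ny"  [terminal]
17. n8.wid = 4  [terminal]
18. n9.pre = "mn"  [terminal]
19. n6.lab = 17  [d.wid * -2 + 25]
20. n2.lab = 7  [A₁.lab + D.key - 36]
21. n1.live = true  [A.lab == 7]
22. n1.wid = true  [A.lab == 7]
23. n10.pre = "xv"  [terminal]
24. n11.cnt = false  [S.key > 30]
25. n11.val = false  [S.key > 30]
26. n11.fin = 25  [S.key - 5]
27. n12.ok = 15  [15]
28. n12.sig = "ur"  ["ur"]
29. n13.wid = 12  [terminal]
30. n12.mk = -1  [len(B.sig) - 3]
31. n12.wid = 0  [B.ok + d.wid - 27]
32. n14.wid = 10  [terminal]
33. n15.wid = 2  [terminal]
34. n11.lab = 11  [f.wid + 9]
35. n0.acc = 26  [len(e.pre) + 24]
36. n0.pre = 16  [16]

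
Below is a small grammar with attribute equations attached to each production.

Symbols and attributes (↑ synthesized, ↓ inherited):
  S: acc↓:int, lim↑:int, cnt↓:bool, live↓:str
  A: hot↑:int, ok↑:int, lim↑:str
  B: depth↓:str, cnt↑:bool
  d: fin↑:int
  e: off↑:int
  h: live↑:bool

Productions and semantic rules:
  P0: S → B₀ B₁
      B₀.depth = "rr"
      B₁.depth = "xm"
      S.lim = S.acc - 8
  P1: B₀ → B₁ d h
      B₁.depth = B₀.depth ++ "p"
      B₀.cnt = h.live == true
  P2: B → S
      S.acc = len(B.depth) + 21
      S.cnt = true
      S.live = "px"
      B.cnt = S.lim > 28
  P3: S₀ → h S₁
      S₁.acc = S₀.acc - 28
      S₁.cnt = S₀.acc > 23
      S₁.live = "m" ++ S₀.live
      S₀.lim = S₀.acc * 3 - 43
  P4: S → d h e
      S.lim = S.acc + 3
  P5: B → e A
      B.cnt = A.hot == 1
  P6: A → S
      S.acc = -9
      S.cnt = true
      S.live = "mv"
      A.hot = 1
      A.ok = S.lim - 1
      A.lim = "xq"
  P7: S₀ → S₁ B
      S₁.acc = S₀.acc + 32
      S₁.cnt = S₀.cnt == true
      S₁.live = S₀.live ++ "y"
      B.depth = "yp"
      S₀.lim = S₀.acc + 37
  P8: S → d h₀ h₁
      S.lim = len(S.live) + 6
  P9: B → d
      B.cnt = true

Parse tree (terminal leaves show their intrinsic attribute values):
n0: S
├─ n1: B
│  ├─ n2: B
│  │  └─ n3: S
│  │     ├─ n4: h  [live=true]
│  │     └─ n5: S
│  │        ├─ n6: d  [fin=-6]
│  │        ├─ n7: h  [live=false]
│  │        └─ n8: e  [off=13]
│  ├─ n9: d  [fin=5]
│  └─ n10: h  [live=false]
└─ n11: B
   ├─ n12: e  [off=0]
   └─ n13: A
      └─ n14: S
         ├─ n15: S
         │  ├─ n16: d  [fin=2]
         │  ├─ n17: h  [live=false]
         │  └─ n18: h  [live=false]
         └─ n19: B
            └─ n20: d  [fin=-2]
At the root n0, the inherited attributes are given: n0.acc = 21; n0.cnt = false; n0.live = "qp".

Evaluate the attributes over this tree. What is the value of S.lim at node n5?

1. n0.acc = 21  [given at root]
2. n0.cnt = false  [given at root]
3. n0.live = "qp"  [given at root]
4. n1.depth = "rr"  ["rr"]
5. n2.depth = "rrp"  [B₀.depth ++ "p"]
6. n3.acc = 24  [len(B.depth) + 21]
7. n3.cnt = true  [true]
8. n3.live = "px"  ["px"]
9. n4.live = true  [terminal]
10. n5.acc = -4  [S₀.acc - 28]
11. n5.cnt = true  [S₀.acc > 23]
12. n5.live = "mpx"  ["m" ++ S₀.live]
13. n6.fin = -6  [terminal]
14. n7.live = false  [terminal]
15. n8.off = 13  [terminal]
16. n5.lim = -1  [S.acc + 3]
17. n3.lim = 29  [S₀.acc * 3 - 43]
18. n2.cnt = true  [S.lim > 28]
19. n9.fin = 5  [terminal]
20. n10.live = false  [terminal]
21. n1.cnt = false  [h.live == true]
22. n11.depth = "xm"  ["xm"]
23. n12.off = 0  [terminal]
24. n14.acc = -9  [-9]
25. n14.cnt = true  [true]
26. n14.live = "mv"  ["mv"]
27. n15.acc = 23  [S₀.acc + 32]
28. n15.cnt = true  [S₀.cnt == true]
29. n15.live = "mvy"  [S₀.live ++ "y"]
30. n16.fin = 2  [terminal]
31. n17.live = false  [terminal]
32. n18.live = false  [terminal]
33. n15.lim = 9  [len(S.live) + 6]
34. n19.depth = "yp"  ["yp"]
35. n20.fin = -2  [terminal]
36. n19.cnt = true  [true]
37. n14.lim = 28  [S₀.acc + 37]
38. n13.hot = 1  [1]
39. n13.ok = 27  [S.lim - 1]
40. n13.lim = "xq"  ["xq"]
41. n11.cnt = true  [A.hot == 1]
42. n0.lim = 13  [S.acc - 8]

-1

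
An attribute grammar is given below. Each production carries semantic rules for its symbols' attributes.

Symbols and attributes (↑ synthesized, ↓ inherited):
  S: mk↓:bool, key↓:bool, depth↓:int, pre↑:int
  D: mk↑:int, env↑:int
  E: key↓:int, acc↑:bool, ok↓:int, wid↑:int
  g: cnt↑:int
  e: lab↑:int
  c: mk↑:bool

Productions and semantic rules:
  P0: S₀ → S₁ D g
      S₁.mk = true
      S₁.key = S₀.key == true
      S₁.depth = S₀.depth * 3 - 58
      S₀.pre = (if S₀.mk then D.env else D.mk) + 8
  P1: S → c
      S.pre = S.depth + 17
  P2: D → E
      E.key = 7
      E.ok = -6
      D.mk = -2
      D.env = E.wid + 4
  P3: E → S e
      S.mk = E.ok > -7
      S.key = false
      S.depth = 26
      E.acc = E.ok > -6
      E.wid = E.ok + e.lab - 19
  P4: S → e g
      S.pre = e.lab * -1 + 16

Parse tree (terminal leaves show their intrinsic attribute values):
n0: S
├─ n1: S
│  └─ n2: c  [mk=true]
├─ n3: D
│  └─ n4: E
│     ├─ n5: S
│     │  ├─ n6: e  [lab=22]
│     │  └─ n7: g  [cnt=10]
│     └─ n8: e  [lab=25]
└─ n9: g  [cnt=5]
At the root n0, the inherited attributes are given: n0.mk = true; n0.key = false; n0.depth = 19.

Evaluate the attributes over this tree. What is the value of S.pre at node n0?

12

1. n0.mk = true  [given at root]
2. n0.key = false  [given at root]
3. n0.depth = 19  [given at root]
4. n1.mk = true  [true]
5. n1.key = false  [S₀.key == true]
6. n1.depth = -1  [S₀.depth * 3 - 58]
7. n2.mk = true  [terminal]
8. n1.pre = 16  [S.depth + 17]
9. n4.key = 7  [7]
10. n4.ok = -6  [-6]
11. n5.mk = true  [E.ok > -7]
12. n5.key = false  [false]
13. n5.depth = 26  [26]
14. n6.lab = 22  [terminal]
15. n7.cnt = 10  [terminal]
16. n5.pre = -6  [e.lab * -1 + 16]
17. n8.lab = 25  [terminal]
18. n4.acc = false  [E.ok > -6]
19. n4.wid = 0  [E.ok + e.lab - 19]
20. n3.mk = -2  [-2]
21. n3.env = 4  [E.wid + 4]
22. n9.cnt = 5  [terminal]
23. n0.pre = 12  [(if S₀.mk then D.env else D.mk) + 8]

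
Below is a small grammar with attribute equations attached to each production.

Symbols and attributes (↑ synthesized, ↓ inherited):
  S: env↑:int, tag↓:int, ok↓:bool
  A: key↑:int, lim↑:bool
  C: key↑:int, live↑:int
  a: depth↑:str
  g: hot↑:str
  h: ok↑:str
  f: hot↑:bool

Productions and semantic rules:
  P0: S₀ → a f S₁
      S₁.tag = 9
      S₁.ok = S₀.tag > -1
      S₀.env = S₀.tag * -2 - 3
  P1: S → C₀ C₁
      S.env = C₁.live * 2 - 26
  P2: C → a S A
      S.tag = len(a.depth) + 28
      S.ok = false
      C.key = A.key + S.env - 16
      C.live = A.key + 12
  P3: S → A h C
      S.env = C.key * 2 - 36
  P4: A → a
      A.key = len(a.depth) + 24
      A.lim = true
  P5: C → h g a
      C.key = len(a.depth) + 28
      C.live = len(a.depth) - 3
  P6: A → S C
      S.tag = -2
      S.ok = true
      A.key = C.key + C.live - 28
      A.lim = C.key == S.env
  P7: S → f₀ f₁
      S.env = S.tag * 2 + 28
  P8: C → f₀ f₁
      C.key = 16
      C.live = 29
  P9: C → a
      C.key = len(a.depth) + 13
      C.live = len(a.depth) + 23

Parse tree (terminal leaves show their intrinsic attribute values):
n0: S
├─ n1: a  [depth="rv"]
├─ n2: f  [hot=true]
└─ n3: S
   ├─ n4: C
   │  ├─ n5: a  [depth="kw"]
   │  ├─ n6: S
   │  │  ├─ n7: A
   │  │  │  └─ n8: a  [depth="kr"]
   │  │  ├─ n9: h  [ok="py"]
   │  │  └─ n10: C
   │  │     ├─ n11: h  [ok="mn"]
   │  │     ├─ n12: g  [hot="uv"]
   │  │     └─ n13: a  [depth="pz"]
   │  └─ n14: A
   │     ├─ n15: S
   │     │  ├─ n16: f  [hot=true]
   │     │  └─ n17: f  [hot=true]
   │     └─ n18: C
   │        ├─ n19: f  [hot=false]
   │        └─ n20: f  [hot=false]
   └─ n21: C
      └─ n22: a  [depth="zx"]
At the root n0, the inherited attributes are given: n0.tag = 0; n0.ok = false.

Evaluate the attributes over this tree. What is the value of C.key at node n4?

25

1. n0.tag = 0  [given at root]
2. n0.ok = false  [given at root]
3. n1.depth = "rv"  [terminal]
4. n2.hot = true  [terminal]
5. n3.tag = 9  [9]
6. n3.ok = true  [S₀.tag > -1]
7. n5.depth = "kw"  [terminal]
8. n6.tag = 30  [len(a.depth) + 28]
9. n6.ok = false  [false]
10. n8.depth = "kr"  [terminal]
11. n7.key = 26  [len(a.depth) + 24]
12. n7.lim = true  [true]
13. n9.ok = "py"  [terminal]
14. n11.ok = "mn"  [terminal]
15. n12.hot = "uv"  [terminal]
16. n13.depth = "pz"  [terminal]
17. n10.key = 30  [len(a.depth) + 28]
18. n10.live = -1  [len(a.depth) - 3]
19. n6.env = 24  [C.key * 2 - 36]
20. n15.tag = -2  [-2]
21. n15.ok = true  [true]
22. n16.hot = true  [terminal]
23. n17.hot = true  [terminal]
24. n15.env = 24  [S.tag * 2 + 28]
25. n19.hot = false  [terminal]
26. n20.hot = false  [terminal]
27. n18.key = 16  [16]
28. n18.live = 29  [29]
29. n14.key = 17  [C.key + C.live - 28]
30. n14.lim = false  [C.key == S.env]
31. n4.key = 25  [A.key + S.env - 16]
32. n4.live = 29  [A.key + 12]
33. n22.depth = "zx"  [terminal]
34. n21.key = 15  [len(a.depth) + 13]
35. n21.live = 25  [len(a.depth) + 23]
36. n3.env = 24  [C₁.live * 2 - 26]
37. n0.env = -3  [S₀.tag * -2 - 3]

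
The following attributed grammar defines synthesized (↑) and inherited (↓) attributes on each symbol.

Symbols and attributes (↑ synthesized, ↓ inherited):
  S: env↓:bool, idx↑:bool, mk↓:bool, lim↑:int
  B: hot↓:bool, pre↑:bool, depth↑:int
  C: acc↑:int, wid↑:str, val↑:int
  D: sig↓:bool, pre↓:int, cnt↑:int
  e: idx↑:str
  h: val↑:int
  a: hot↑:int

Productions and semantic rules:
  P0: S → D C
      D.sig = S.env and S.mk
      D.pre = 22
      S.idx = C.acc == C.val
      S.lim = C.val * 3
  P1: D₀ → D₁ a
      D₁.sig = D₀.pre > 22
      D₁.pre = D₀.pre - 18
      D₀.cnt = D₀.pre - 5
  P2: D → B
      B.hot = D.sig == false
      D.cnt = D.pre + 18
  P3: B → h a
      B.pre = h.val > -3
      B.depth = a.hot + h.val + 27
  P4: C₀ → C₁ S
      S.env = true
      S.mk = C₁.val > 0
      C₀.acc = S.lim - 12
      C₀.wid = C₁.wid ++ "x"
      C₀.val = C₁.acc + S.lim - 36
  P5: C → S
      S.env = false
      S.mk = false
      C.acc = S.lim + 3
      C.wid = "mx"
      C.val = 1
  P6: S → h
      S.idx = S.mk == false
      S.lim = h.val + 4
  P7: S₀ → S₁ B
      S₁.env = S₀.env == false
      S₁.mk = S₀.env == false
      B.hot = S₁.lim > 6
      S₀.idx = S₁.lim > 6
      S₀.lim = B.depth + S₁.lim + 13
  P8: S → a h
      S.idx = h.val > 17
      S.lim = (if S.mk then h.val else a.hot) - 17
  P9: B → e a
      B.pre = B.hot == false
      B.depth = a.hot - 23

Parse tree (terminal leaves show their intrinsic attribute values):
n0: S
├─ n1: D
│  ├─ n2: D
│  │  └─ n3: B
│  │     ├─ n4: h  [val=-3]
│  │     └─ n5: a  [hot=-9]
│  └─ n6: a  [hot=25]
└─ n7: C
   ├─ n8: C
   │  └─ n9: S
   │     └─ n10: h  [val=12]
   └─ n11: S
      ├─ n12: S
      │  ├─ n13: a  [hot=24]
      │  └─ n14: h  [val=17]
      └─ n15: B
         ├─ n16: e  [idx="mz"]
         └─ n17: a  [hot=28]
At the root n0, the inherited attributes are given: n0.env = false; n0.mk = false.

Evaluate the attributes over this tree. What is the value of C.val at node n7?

8

1. n0.env = false  [given at root]
2. n0.mk = false  [given at root]
3. n1.sig = false  [S.env and S.mk]
4. n1.pre = 22  [22]
5. n2.sig = false  [D₀.pre > 22]
6. n2.pre = 4  [D₀.pre - 18]
7. n3.hot = true  [D.sig == false]
8. n4.val = -3  [terminal]
9. n5.hot = -9  [terminal]
10. n3.pre = false  [h.val > -3]
11. n3.depth = 15  [a.hot + h.val + 27]
12. n2.cnt = 22  [D.pre + 18]
13. n6.hot = 25  [terminal]
14. n1.cnt = 17  [D₀.pre - 5]
15. n9.env = false  [false]
16. n9.mk = false  [false]
17. n10.val = 12  [terminal]
18. n9.idx = true  [S.mk == false]
19. n9.lim = 16  [h.val + 4]
20. n8.acc = 19  [S.lim + 3]
21. n8.wid = "mx"  ["mx"]
22. n8.val = 1  [1]
23. n11.env = true  [true]
24. n11.mk = true  [C₁.val > 0]
25. n12.env = false  [S₀.env == false]
26. n12.mk = false  [S₀.env == false]
27. n13.hot = 24  [terminal]
28. n14.val = 17  [terminal]
29. n12.idx = false  [h.val > 17]
30. n12.lim = 7  [(if S.mk then h.val else a.hot) - 17]
31. n15.hot = true  [S₁.lim > 6]
32. n16.idx = "mz"  [terminal]
33. n17.hot = 28  [terminal]
34. n15.pre = false  [B.hot == false]
35. n15.depth = 5  [a.hot - 23]
36. n11.idx = true  [S₁.lim > 6]
37. n11.lim = 25  [B.depth + S₁.lim + 13]
38. n7.acc = 13  [S.lim - 12]
39. n7.wid = "mxx"  [C₁.wid ++ "x"]
40. n7.val = 8  [C₁.acc + S.lim - 36]
41. n0.idx = false  [C.acc == C.val]
42. n0.lim = 24  [C.val * 3]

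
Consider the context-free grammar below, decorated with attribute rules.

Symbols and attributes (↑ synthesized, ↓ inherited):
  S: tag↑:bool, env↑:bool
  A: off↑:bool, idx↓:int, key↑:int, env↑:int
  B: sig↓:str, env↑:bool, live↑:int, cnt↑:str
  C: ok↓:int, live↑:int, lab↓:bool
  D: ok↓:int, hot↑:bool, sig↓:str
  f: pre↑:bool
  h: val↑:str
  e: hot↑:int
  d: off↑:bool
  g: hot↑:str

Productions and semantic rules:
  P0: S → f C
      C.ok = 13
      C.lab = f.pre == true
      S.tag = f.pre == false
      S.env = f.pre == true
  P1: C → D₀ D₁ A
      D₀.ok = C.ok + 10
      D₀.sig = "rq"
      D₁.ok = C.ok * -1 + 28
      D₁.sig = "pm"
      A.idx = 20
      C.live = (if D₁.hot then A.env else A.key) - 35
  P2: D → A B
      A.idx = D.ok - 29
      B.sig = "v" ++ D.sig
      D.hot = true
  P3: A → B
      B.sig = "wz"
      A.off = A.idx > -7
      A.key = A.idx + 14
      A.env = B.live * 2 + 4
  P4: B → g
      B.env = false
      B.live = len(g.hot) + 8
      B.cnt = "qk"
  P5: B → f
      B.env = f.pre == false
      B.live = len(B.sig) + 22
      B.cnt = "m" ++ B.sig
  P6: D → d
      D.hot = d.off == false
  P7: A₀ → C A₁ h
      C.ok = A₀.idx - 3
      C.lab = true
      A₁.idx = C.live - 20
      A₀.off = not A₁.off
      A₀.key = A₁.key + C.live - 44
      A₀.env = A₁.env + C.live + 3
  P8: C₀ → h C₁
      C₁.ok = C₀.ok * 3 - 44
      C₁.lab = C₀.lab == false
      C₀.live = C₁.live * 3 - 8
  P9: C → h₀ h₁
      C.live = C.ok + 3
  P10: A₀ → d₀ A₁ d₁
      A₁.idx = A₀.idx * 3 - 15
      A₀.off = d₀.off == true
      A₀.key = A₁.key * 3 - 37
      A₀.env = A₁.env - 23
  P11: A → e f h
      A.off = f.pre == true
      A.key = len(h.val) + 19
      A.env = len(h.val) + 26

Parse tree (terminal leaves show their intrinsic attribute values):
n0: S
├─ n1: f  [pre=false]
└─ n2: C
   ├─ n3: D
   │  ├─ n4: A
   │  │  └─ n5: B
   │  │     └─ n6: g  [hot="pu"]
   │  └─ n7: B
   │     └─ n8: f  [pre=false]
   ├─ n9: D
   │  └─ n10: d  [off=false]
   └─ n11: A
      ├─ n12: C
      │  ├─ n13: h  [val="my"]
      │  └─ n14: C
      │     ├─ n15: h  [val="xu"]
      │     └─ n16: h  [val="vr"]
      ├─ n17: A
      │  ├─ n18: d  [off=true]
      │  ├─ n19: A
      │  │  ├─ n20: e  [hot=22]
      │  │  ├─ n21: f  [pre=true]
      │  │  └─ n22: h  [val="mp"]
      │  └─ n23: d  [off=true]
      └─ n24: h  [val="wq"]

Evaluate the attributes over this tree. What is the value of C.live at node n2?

-5

1. n1.pre = false  [terminal]
2. n2.ok = 13  [13]
3. n2.lab = false  [f.pre == true]
4. n3.ok = 23  [C.ok + 10]
5. n3.sig = "rq"  ["rq"]
6. n4.idx = -6  [D.ok - 29]
7. n5.sig = "wz"  ["wz"]
8. n6.hot = "pu"  [terminal]
9. n5.env = false  [false]
10. n5.live = 10  [len(g.hot) + 8]
11. n5.cnt = "qk"  ["qk"]
12. n4.off = true  [A.idx > -7]
13. n4.key = 8  [A.idx + 14]
14. n4.env = 24  [B.live * 2 + 4]
15. n7.sig = "vrq"  ["v" ++ D.sig]
16. n8.pre = false  [terminal]
17. n7.env = true  [f.pre == false]
18. n7.live = 25  [len(B.sig) + 22]
19. n7.cnt = "mvrq"  ["m" ++ B.sig]
20. n3.hot = true  [true]
21. n9.ok = 15  [C.ok * -1 + 28]
22. n9.sig = "pm"  ["pm"]
23. n10.off = false  [terminal]
24. n9.hot = true  [d.off == false]
25. n11.idx = 20  [20]
26. n12.ok = 17  [A₀.idx - 3]
27. n12.lab = true  [true]
28. n13.val = "my"  [terminal]
29. n14.ok = 7  [C₀.ok * 3 - 44]
30. n14.lab = false  [C₀.lab == false]
31. n15.val = "xu"  [terminal]
32. n16.val = "vr"  [terminal]
33. n14.live = 10  [C.ok + 3]
34. n12.live = 22  [C₁.live * 3 - 8]
35. n17.idx = 2  [C.live - 20]
36. n18.off = true  [terminal]
37. n19.idx = -9  [A₀.idx * 3 - 15]
38. n20.hot = 22  [terminal]
39. n21.pre = true  [terminal]
40. n22.val = "mp"  [terminal]
41. n19.off = true  [f.pre == true]
42. n19.key = 21  [len(h.val) + 19]
43. n19.env = 28  [len(h.val) + 26]
44. n23.off = true  [terminal]
45. n17.off = true  [d₀.off == true]
46. n17.key = 26  [A₁.key * 3 - 37]
47. n17.env = 5  [A₁.env - 23]
48. n24.val = "wq"  [terminal]
49. n11.off = false  [not A₁.off]
50. n11.key = 4  [A₁.key + C.live - 44]
51. n11.env = 30  [A₁.env + C.live + 3]
52. n2.live = -5  [(if D₁.hot then A.env else A.key) - 35]
53. n0.tag = true  [f.pre == false]
54. n0.env = false  [f.pre == true]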